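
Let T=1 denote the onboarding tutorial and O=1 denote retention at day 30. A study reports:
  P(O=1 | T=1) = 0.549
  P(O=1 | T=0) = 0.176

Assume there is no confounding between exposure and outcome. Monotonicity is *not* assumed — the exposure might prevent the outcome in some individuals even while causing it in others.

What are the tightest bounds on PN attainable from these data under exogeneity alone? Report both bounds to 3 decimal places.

Let p₁ = 0.549, p₀ = 0.176.
Under exogeneity alone the bounds on PN are max{0,(p₁−p₀)/p₁} ≤ PN ≤ min{1,(1−p₀)/p₁}.
  lower = (p₁ − p₀)/p₁ = 0.373 / 0.549 ≈ 0.6794
  upper = min{1, (1 − p₀)/p₁} = 0.824 / 0.549 ≈ 1.5009 → capped at 1

0.679 ≤ PN ≤ 1.000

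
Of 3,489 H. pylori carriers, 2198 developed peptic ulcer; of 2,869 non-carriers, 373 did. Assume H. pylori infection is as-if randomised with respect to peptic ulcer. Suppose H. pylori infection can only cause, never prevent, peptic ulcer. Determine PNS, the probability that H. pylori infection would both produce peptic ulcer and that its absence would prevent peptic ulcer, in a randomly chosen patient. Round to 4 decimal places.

p₁ = P(outcome | exposed) = 2198/3489 = 0.62998
p₀ = P(outcome | unexposed) = 373/2869 = 0.13001
Under exogeneity and monotonicity, PNS = p₁ − p₀.
PNS = 0.62998 − 0.13001 = 0.49997

PNS ≈ 0.5000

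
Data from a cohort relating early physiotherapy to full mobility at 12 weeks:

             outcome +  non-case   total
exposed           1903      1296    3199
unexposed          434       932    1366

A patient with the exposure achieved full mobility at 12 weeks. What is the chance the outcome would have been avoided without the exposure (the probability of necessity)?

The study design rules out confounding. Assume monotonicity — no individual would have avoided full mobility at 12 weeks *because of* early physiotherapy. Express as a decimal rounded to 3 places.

p₁ = P(outcome | exposed) = 1903/3199 = 0.59487
p₀ = P(outcome | unexposed) = 434/1366 = 0.31772
Under exogeneity and monotonicity, PN = (p₁ − p₀)/p₁.
PN = (0.59487 − 0.31772) / 0.59487 ≈ 0.4659

PN ≈ 0.466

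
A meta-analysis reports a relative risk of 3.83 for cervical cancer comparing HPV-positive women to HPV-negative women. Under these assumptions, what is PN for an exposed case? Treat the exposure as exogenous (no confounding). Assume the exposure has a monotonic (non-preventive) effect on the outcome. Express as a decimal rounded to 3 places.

PN ≈ 0.739

Under exogeneity and monotonicity, PN = (RR − 1) / RR = 1 − 1/RR.
PN = (3.83 − 1) / 3.83 = 2.83 / 3.83 ≈ 0.7389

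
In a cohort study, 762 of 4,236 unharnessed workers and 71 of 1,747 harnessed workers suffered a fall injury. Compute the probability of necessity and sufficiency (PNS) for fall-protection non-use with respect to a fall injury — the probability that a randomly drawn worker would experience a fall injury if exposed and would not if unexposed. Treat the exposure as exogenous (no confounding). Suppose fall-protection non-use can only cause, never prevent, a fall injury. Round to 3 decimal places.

p₁ = P(outcome | exposed) = 762/4236 = 0.17989
p₀ = P(outcome | unexposed) = 71/1747 = 0.040641
Under exogeneity and monotonicity, PNS = p₁ − p₀.
PNS = 0.17989 − 0.040641 = 0.13925

PNS ≈ 0.139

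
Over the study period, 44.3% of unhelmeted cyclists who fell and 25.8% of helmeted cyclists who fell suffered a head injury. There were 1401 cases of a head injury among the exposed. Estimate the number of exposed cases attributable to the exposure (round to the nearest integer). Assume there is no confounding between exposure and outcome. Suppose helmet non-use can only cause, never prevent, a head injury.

p₁ = 0.443, p₀ = 0.258.
PN = (p₁ − p₀)/p₁ = (0.443 − 0.258) / 0.443 ≈ 0.41761.
Attributable cases ≈ PN × (exposed cases) = 0.41761 × 1401 ≈ 585.07.

about 585 cases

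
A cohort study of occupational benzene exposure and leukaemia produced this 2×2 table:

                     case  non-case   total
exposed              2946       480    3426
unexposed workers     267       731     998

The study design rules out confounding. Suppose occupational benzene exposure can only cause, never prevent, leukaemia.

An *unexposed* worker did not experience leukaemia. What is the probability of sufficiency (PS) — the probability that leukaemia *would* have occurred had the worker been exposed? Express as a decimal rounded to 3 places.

p₁ = P(outcome | exposed) = 2946/3426 = 0.85989
p₀ = P(outcome | unexposed) = 267/998 = 0.26754
Under exogeneity and monotonicity, PS = (p₁ − p₀)/(1 − p₀).
PS = (0.85989 − 0.26754) / 0.73246 ≈ 0.8087

PS ≈ 0.809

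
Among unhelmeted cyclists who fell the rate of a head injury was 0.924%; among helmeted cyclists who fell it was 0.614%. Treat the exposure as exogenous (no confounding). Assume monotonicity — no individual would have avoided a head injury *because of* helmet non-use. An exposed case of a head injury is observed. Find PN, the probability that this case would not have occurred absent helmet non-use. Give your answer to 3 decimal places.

PN ≈ 0.335

p₁ = 0.00924, p₀ = 0.00614.
Under exogeneity and monotonicity, PN = (p₁ − p₀) / p₁.
PN = (0.00924 − 0.00614) / 0.00924 = 0.0031 / 0.00924 ≈ 0.3355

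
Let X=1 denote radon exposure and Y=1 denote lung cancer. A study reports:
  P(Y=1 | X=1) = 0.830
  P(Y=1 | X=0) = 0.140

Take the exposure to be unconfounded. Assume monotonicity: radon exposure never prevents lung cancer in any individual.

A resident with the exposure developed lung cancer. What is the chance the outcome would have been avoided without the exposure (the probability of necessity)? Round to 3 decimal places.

PN ≈ 0.831

Let p₁ = 0.83, p₀ = 0.14.
Under exogeneity and monotonicity, PN = (p₁ − p₀) / p₁.
PN = (0.83 − 0.14) / 0.83 = 0.69 / 0.83 ≈ 0.8313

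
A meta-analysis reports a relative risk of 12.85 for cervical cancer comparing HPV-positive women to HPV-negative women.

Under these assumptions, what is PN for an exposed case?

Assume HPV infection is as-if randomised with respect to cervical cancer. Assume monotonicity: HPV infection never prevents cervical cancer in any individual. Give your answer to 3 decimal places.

PN ≈ 0.922

Under exogeneity and monotonicity, PN = (RR − 1) / RR = 1 − 1/RR.
PN = (12.85 − 1) / 12.85 = 11.85 / 12.85 ≈ 0.9222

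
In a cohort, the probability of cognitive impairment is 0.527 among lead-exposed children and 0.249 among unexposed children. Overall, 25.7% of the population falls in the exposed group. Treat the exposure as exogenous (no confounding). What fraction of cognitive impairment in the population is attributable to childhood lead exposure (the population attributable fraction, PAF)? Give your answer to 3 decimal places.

Let p₁ = 0.527, p₀ = 0.249.
Overall risk P(Y=1) = π·p₁ + (1−π)·p₀ = 0.257×0.527 + 0.743×0.249 = 0.32045.
Under exogeneity, PAF = [P(Y=1) − p₀] / P(Y=1).
PAF = (0.32045 − 0.249) / 0.32045 ≈ 0.2230

PAF ≈ 0.223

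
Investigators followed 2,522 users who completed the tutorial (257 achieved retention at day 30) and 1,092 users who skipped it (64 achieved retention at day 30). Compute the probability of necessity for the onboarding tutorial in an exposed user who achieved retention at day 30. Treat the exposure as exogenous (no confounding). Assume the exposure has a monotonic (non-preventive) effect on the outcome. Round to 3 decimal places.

p₁ = P(outcome | exposed) = 257/2522 = 0.1019
p₀ = P(outcome | unexposed) = 64/1092 = 0.058608
Under exogeneity and monotonicity, PN = (p₁ − p₀) / p₁.
PN = (0.1019 − 0.058608) / 0.1019 = 0.043295 / 0.1019 ≈ 0.4249

PN ≈ 0.425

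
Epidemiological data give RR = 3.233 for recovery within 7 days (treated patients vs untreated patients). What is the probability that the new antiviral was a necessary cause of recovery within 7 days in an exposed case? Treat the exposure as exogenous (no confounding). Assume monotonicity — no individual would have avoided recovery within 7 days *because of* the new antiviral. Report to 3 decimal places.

PN ≈ 0.691

Under exogeneity and monotonicity, PN = (RR − 1) / RR = 1 − 1/RR.
PN = (3.233 − 1) / 3.233 = 2.233 / 3.233 ≈ 0.6907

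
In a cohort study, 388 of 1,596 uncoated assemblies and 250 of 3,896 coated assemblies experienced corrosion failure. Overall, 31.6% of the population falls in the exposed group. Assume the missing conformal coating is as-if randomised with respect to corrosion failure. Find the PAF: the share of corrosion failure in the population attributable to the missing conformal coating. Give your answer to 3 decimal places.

p₁ = P(outcome | exposed) = 388/1596 = 0.24311
p₀ = P(outcome | unexposed) = 250/3896 = 0.064168
Overall risk P(Y=1) = π·p₁ + (1−π)·p₀ = 0.316×0.24311 + 0.684×0.064168 = 0.12071.
Under exogeneity, PAF = [P(Y=1) − p₀] / P(Y=1).
PAF = (0.12071 − 0.064168) / 0.12071 ≈ 0.4684

PAF ≈ 0.468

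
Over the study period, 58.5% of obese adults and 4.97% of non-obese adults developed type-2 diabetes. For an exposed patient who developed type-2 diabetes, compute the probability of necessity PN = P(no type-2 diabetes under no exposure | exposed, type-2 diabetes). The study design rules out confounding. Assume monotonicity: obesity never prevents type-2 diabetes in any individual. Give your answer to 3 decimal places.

PN ≈ 0.915

p₁ = 0.585, p₀ = 0.0497.
Under exogeneity and monotonicity, PN = (p₁ − p₀) / p₁.
PN = (0.585 − 0.0497) / 0.585 = 0.5353 / 0.585 ≈ 0.9150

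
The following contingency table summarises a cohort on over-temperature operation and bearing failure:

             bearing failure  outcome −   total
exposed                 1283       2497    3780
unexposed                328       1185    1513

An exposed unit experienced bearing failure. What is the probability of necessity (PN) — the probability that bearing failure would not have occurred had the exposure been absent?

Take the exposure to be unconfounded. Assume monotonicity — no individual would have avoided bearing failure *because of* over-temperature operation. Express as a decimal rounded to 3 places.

PN ≈ 0.361

p₁ = P(outcome | exposed) = 1283/3780 = 0.33942
p₀ = P(outcome | unexposed) = 328/1513 = 0.21679
Under exogeneity and monotonicity, PN = (p₁ − p₀)/p₁.
PN = (0.33942 − 0.21679) / 0.33942 ≈ 0.3613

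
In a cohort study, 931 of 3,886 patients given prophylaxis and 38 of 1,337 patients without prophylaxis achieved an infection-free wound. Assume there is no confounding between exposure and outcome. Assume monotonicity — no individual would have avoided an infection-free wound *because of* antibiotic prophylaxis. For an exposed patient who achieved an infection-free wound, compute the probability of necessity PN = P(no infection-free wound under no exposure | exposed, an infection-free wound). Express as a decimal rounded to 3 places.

PN ≈ 0.881

p₁ = P(outcome | exposed) = 931/3886 = 0.23958
p₀ = P(outcome | unexposed) = 38/1337 = 0.028422
Under exogeneity and monotonicity, PN = (p₁ − p₀) / p₁.
PN = (0.23958 − 0.028422) / 0.23958 = 0.21116 / 0.23958 ≈ 0.8814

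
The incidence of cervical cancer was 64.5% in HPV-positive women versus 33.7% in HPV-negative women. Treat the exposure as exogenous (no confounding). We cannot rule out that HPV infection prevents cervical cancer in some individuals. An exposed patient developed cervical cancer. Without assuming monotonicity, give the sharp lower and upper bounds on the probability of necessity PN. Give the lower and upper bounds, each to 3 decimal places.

0.478 ≤ PN ≤ 1.000

p₁ = 0.645, p₀ = 0.337.
Under exogeneity alone the bounds on PN are max{0,(p₁−p₀)/p₁} ≤ PN ≤ min{1,(1−p₀)/p₁}.
  lower = (p₁ − p₀)/p₁ = 0.308 / 0.645 ≈ 0.4775
  upper = min{1, (1 − p₀)/p₁} = 0.663 / 0.645 ≈ 1.0279 → capped at 1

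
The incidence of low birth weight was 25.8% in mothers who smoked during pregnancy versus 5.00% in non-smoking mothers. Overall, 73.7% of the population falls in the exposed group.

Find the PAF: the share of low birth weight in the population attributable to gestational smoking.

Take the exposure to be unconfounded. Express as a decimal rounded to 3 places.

p₁ = 0.258, p₀ = 0.05.
Overall risk P(Y=1) = π·p₁ + (1−π)·p₀ = 0.737×0.258 + 0.263×0.05 = 0.2033.
Under exogeneity, PAF = [P(Y=1) − p₀] / P(Y=1).
PAF = (0.2033 − 0.05) / 0.2033 ≈ 0.7541

PAF ≈ 0.754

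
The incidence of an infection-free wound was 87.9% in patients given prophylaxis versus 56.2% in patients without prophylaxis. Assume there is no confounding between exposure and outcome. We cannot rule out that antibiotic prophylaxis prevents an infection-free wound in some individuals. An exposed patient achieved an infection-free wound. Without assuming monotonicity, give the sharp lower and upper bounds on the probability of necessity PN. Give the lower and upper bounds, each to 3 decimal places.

0.361 ≤ PN ≤ 0.498

p₁ = 0.879, p₀ = 0.562.
Under exogeneity alone the bounds on PN are max{0,(p₁−p₀)/p₁} ≤ PN ≤ min{1,(1−p₀)/p₁}.
  lower = (p₁ − p₀)/p₁ = 0.317 / 0.879 ≈ 0.3606
  upper = min{1, (1 − p₀)/p₁} = 0.438 / 0.879 ≈ 0.4983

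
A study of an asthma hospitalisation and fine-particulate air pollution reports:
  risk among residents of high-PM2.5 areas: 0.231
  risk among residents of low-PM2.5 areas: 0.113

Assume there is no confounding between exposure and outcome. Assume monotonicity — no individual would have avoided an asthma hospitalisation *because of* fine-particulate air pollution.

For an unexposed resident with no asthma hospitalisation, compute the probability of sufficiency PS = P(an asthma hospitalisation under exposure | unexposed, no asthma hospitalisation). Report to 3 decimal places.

PS ≈ 0.133

Let p₁ = 0.231, p₀ = 0.113.
Under exogeneity and monotonicity, PS = (p₁ − p₀) / (1 − p₀).
PS = (0.231 − 0.113) / (1 − 0.113) = 0.118 / 0.887 ≈ 0.1330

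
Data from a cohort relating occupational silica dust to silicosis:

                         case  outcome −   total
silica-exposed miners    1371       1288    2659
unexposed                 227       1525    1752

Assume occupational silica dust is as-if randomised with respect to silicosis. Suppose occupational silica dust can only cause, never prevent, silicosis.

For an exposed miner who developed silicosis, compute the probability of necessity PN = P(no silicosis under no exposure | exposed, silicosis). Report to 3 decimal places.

p₁ = P(outcome | exposed) = 1371/2659 = 0.51561
p₀ = P(outcome | unexposed) = 227/1752 = 0.12957
Under exogeneity and monotonicity, PN = (p₁ − p₀) / p₁.
PN = (0.51561 − 0.12957) / 0.51561 = 0.38604 / 0.51561 ≈ 0.7487

PN ≈ 0.749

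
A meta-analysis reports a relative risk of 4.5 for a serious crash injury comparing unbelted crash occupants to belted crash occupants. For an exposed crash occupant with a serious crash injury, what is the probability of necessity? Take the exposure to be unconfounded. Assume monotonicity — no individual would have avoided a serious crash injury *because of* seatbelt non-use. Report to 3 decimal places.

Under exogeneity and monotonicity, PN = (RR − 1) / RR = 1 − 1/RR.
PN = (4.5 − 1) / 4.5 = 3.5 / 4.5 ≈ 0.7778

PN ≈ 0.778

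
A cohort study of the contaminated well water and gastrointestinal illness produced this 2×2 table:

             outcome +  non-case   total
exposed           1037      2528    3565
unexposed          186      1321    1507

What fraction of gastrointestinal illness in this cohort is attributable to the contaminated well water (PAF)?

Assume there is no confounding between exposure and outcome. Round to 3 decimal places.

p₁ = P(outcome | exposed) = 1037/3565 = 0.29088
p₀ = P(outcome | unexposed) = 186/1507 = 0.12342
Exposure prevalence π = 3565/5072 = 0.70288; overall risk P(Y=1) = 0.24113.
Under exogeneity, PAF = [P(Y=1) − p₀]/P(Y=1).
PAF = (0.24113 − 0.12342) / 0.24113 ≈ 0.4881

PAF ≈ 0.488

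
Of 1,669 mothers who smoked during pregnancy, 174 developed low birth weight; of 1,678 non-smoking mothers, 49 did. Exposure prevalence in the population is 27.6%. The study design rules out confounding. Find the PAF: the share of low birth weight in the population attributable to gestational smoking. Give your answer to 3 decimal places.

p₁ = P(outcome | exposed) = 174/1669 = 0.10425
p₀ = P(outcome | unexposed) = 49/1678 = 0.029201
Overall risk P(Y=1) = π·p₁ + (1−π)·p₀ = 0.276×0.10425 + 0.724×0.029201 = 0.049916.
Under exogeneity, PAF = [P(Y=1) − p₀] / P(Y=1).
PAF = (0.049916 − 0.029201) / 0.049916 ≈ 0.4150

PAF ≈ 0.415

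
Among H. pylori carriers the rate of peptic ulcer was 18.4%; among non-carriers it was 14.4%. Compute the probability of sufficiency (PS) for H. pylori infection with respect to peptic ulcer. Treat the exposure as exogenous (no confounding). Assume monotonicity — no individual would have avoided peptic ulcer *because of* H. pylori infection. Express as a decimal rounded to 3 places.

PS ≈ 0.047

p₁ = 0.184, p₀ = 0.144.
Under exogeneity and monotonicity, PS = (p₁ − p₀) / (1 − p₀).
PS = (0.184 − 0.144) / (1 − 0.144) = 0.04 / 0.856 ≈ 0.0467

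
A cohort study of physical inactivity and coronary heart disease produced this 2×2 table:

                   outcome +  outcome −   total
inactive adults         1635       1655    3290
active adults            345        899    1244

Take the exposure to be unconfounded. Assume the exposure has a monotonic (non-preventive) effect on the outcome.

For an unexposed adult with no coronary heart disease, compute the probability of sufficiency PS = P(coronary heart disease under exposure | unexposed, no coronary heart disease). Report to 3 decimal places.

p₁ = P(outcome | exposed) = 1635/3290 = 0.49696
p₀ = P(outcome | unexposed) = 345/1244 = 0.27733
Under exogeneity and monotonicity, PS = (p₁ − p₀) / (1 − p₀).
PS = (0.49696 − 0.27733) / (1 − 0.27733) = 0.21963 / 0.72267 ≈ 0.3039

PS ≈ 0.304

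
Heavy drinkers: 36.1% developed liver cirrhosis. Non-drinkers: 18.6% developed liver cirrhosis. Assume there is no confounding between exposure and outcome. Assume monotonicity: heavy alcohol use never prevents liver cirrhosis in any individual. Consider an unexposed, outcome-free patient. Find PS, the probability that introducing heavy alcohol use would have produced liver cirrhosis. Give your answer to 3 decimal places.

p₁ = 0.361, p₀ = 0.186.
Under exogeneity and monotonicity, PS = (p₁ − p₀) / (1 − p₀).
PS = (0.361 − 0.186) / (1 − 0.186) = 0.175 / 0.814 ≈ 0.2150

PS ≈ 0.215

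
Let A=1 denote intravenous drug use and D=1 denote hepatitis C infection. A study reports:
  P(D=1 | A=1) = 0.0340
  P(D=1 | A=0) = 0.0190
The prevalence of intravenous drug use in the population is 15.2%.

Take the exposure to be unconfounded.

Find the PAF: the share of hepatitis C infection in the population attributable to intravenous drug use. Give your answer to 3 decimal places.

Let p₁ = 0.034, p₀ = 0.019.
Overall risk P(Y=1) = π·p₁ + (1−π)·p₀ = 0.152×0.034 + 0.848×0.019 = 0.02128.
Under exogeneity, PAF = [P(Y=1) − p₀] / P(Y=1).
PAF = (0.02128 − 0.019) / 0.02128 ≈ 0.1071

PAF ≈ 0.107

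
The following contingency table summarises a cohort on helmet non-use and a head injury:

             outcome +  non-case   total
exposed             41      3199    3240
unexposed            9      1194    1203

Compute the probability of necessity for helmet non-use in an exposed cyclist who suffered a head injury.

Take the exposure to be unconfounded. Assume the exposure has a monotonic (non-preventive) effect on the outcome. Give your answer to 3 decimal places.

PN ≈ 0.409

p₁ = P(outcome | exposed) = 41/3240 = 0.012654
p₀ = P(outcome | unexposed) = 9/1203 = 0.0074813
Under exogeneity and monotonicity, PN = (p₁ − p₀) / p₁.
PN = (0.012654 − 0.0074813) / 0.012654 = 0.005173 / 0.012654 ≈ 0.4088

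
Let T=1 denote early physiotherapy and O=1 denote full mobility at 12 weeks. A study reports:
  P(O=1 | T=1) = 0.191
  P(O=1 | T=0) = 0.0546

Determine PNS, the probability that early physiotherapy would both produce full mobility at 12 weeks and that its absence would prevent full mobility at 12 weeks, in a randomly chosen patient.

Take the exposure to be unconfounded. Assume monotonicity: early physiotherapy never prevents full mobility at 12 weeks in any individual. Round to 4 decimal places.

Let p₁ = 0.191, p₀ = 0.0546.
Under exogeneity and monotonicity, PNS = p₁ − p₀.
PNS = 0.191 − 0.0546 = 0.1364

PNS ≈ 0.1364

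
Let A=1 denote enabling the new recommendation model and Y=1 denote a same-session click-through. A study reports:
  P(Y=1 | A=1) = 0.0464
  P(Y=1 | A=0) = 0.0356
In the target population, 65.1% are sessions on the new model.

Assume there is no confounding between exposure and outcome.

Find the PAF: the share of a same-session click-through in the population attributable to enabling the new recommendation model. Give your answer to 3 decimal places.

PAF ≈ 0.165

Let p₁ = 0.0464, p₀ = 0.0356.
Overall risk P(Y=1) = π·p₁ + (1−π)·p₀ = 0.651×0.0464 + 0.349×0.0356 = 0.042631.
Under exogeneity, PAF = [P(Y=1) − p₀] / P(Y=1).
PAF = (0.042631 − 0.0356) / 0.042631 ≈ 0.1649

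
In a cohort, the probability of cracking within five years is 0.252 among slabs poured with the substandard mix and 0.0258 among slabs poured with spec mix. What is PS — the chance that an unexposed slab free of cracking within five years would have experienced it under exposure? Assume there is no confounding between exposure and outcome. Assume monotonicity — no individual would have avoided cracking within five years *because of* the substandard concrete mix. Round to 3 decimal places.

PS ≈ 0.232

Let p₁ = 0.252, p₀ = 0.0258.
Under exogeneity and monotonicity, PS = (p₁ − p₀) / (1 − p₀).
PS = (0.252 − 0.0258) / (1 − 0.0258) = 0.2262 / 0.9742 ≈ 0.2322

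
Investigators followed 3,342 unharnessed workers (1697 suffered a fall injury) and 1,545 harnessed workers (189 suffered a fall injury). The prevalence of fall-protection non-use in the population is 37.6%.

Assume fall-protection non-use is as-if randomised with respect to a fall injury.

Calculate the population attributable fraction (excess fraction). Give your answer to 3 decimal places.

p₁ = P(outcome | exposed) = 1697/3342 = 0.50778
p₀ = P(outcome | unexposed) = 189/1545 = 0.12233
Overall risk P(Y=1) = π·p₁ + (1−π)·p₀ = 0.376×0.50778 + 0.624×0.12233 = 0.26726.
Under exogeneity, PAF = [P(Y=1) − p₀] / P(Y=1).
PAF = (0.26726 − 0.12233) / 0.26726 ≈ 0.5423

PAF ≈ 0.542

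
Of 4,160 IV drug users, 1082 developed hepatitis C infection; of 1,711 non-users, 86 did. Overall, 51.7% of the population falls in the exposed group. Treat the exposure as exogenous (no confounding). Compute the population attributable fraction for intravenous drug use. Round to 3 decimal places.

PAF ≈ 0.683

p₁ = P(outcome | exposed) = 1082/4160 = 0.2601
p₀ = P(outcome | unexposed) = 86/1711 = 0.050263
Overall risk P(Y=1) = π·p₁ + (1−π)·p₀ = 0.517×0.2601 + 0.483×0.050263 = 0.15875.
Under exogeneity, PAF = [P(Y=1) − p₀] / P(Y=1).
PAF = (0.15875 − 0.050263) / 0.15875 ≈ 0.6834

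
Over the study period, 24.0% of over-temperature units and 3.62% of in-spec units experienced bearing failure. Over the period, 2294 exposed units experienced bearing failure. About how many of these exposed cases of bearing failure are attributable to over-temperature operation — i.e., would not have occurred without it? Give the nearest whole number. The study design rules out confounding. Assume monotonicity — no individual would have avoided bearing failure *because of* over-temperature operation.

p₁ = 0.24, p₀ = 0.0362.
PN = (p₁ − p₀)/p₁ = (0.24 − 0.0362) / 0.24 ≈ 0.84917.
Attributable cases ≈ PN × (exposed cases) = 0.84917 × 2294 ≈ 1947.99.

about 1948 cases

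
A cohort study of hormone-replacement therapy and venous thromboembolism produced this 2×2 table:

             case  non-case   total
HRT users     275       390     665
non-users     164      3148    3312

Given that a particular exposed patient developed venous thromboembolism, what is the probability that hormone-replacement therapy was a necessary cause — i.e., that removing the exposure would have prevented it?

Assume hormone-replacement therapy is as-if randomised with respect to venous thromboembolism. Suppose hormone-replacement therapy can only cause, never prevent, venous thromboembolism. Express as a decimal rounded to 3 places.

p₁ = P(outcome | exposed) = 275/665 = 0.41353
p₀ = P(outcome | unexposed) = 164/3312 = 0.049517
Under exogeneity and monotonicity, PN = (p₁ − p₀)/p₁.
PN = (0.41353 − 0.049517) / 0.41353 ≈ 0.8803

PN ≈ 0.880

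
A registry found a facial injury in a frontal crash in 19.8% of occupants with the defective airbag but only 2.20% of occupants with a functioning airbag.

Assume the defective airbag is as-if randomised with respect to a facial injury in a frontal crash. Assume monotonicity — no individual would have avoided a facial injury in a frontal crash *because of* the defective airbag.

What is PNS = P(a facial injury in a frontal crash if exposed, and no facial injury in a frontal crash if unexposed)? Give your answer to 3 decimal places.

p₁ = 0.198, p₀ = 0.022.
Under exogeneity and monotonicity, PNS = p₁ − p₀.
PNS = 0.198 − 0.022 = 0.176

PNS ≈ 0.176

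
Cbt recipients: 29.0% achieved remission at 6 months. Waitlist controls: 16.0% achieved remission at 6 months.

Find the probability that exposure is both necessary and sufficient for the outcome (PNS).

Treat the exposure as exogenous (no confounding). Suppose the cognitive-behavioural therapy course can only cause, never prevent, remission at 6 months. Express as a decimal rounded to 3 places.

p₁ = 0.29, p₀ = 0.16.
Under exogeneity and monotonicity, PNS = p₁ − p₀.
PNS = 0.29 − 0.16 = 0.13

PNS ≈ 0.130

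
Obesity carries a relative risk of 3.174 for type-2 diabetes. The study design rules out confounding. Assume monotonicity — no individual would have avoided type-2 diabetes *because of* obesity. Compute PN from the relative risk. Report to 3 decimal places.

Under exogeneity and monotonicity, PN = (RR − 1) / RR = 1 − 1/RR.
PN = (3.174 − 1) / 3.174 = 2.174 / 3.174 ≈ 0.6849

PN ≈ 0.685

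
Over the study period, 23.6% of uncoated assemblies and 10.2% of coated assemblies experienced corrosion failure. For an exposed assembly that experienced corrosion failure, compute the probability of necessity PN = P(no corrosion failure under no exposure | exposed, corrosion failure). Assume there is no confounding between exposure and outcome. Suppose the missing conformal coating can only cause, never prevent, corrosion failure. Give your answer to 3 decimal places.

p₁ = 0.236, p₀ = 0.102.
Under exogeneity and monotonicity, PN = (p₁ − p₀) / p₁.
PN = (0.236 − 0.102) / 0.236 = 0.134 / 0.236 ≈ 0.5678

PN ≈ 0.568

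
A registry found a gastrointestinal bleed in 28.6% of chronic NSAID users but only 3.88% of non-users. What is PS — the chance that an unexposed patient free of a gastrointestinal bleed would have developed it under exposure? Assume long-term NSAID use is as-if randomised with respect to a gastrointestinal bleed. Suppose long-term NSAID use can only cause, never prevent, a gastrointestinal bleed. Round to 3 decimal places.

p₁ = 0.286, p₀ = 0.0388.
Under exogeneity and monotonicity, PS = (p₁ − p₀) / (1 − p₀).
PS = (0.286 − 0.0388) / (1 − 0.0388) = 0.2472 / 0.9612 ≈ 0.2572

PS ≈ 0.257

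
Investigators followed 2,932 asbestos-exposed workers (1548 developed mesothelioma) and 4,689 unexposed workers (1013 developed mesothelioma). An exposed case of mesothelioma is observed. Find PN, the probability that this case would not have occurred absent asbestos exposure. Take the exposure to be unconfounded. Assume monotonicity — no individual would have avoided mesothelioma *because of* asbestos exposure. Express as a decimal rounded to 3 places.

p₁ = P(outcome | exposed) = 1548/2932 = 0.52797
p₀ = P(outcome | unexposed) = 1013/4689 = 0.21604
Under exogeneity and monotonicity, PN = (p₁ − p₀) / p₁.
PN = (0.52797 − 0.21604) / 0.52797 = 0.31193 / 0.52797 ≈ 0.5908

PN ≈ 0.591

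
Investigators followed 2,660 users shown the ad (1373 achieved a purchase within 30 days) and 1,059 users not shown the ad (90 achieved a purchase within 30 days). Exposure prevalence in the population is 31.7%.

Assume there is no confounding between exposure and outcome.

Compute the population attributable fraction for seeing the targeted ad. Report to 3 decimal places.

p₁ = P(outcome | exposed) = 1373/2660 = 0.51617
p₀ = P(outcome | unexposed) = 90/1059 = 0.084986
Overall risk P(Y=1) = π·p₁ + (1−π)·p₀ = 0.317×0.51617 + 0.683×0.084986 = 0.22167.
Under exogeneity, PAF = [P(Y=1) − p₀] / P(Y=1).
PAF = (0.22167 − 0.084986) / 0.22167 ≈ 0.6166

PAF ≈ 0.617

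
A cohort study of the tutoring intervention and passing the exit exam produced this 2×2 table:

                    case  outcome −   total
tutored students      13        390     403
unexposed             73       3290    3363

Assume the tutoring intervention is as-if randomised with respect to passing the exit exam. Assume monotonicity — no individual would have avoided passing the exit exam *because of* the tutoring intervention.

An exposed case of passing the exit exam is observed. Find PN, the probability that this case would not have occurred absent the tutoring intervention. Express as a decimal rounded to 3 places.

p₁ = P(outcome | exposed) = 13/403 = 0.032258
p₀ = P(outcome | unexposed) = 73/3363 = 0.021707
Under exogeneity and monotonicity, PN = (p₁ − p₀)/p₁.
PN = (0.032258 − 0.021707) / 0.032258 ≈ 0.3271

PN ≈ 0.327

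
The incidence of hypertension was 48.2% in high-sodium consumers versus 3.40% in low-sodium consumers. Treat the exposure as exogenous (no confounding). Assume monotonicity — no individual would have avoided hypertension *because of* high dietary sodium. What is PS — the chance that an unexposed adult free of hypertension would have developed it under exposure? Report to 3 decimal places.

PS ≈ 0.464

p₁ = 0.482, p₀ = 0.034.
Under exogeneity and monotonicity, PS = (p₁ − p₀) / (1 − p₀).
PS = (0.482 − 0.034) / (1 − 0.034) = 0.448 / 0.966 ≈ 0.4638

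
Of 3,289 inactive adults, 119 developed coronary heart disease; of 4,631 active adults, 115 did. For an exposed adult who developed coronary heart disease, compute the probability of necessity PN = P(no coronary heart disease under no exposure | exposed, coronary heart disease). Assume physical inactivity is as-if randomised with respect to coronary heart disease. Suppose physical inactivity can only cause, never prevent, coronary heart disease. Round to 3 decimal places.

p₁ = P(outcome | exposed) = 119/3289 = 0.036181
p₀ = P(outcome | unexposed) = 115/4631 = 0.024833
Under exogeneity and monotonicity, PN = (p₁ − p₀) / p₁.
PN = (0.036181 − 0.024833) / 0.036181 = 0.011349 / 0.036181 ≈ 0.3137

PN ≈ 0.314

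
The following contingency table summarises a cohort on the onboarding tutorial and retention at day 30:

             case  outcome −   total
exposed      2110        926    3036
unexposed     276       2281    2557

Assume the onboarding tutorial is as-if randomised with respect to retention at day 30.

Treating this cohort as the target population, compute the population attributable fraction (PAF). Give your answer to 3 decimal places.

PAF ≈ 0.747

p₁ = P(outcome | exposed) = 2110/3036 = 0.69499
p₀ = P(outcome | unexposed) = 276/2557 = 0.10794
Exposure prevalence π = 3036/5593 = 0.54282; overall risk P(Y=1) = 0.4266.
Under exogeneity, PAF = [P(Y=1) − p₀]/P(Y=1).
PAF = (0.4266 − 0.10794) / 0.4266 ≈ 0.7470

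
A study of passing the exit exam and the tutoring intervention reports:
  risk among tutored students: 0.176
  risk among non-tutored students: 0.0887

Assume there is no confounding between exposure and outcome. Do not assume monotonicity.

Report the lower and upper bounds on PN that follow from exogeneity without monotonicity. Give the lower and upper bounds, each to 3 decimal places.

Let p₁ = 0.176, p₀ = 0.0887.
Under exogeneity alone the bounds on PN are max{0,(p₁−p₀)/p₁} ≤ PN ≤ min{1,(1−p₀)/p₁}.
  lower = (p₁ − p₀)/p₁ = 0.0873 / 0.176 ≈ 0.4960
  upper = min{1, (1 − p₀)/p₁} = 0.9113 / 0.176 ≈ 5.1778 → capped at 1

0.496 ≤ PN ≤ 1.000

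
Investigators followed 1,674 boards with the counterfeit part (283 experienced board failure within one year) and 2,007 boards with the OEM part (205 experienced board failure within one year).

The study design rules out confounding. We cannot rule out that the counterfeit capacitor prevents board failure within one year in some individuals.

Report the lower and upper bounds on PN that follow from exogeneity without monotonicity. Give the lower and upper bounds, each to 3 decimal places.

p₁ = P(outcome | exposed) = 283/1674 = 0.16906
p₀ = P(outcome | unexposed) = 205/2007 = 0.10214
Under exogeneity alone the bounds on PN are max{0,(p₁−p₀)/p₁} ≤ PN ≤ min{1,(1−p₀)/p₁}.
  lower = (p₁ − p₀)/p₁ = 0.066914 / 0.16906 ≈ 0.3958
  upper = min{1, (1 − p₀)/p₁} = 0.89786 / 0.16906 ≈ 5.3110 → capped at 1

0.396 ≤ PN ≤ 1.000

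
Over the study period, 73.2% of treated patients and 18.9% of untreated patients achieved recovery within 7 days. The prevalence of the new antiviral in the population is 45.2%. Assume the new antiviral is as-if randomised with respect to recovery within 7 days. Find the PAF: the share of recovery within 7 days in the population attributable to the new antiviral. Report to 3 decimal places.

PAF ≈ 0.565

p₁ = 0.732, p₀ = 0.189.
Overall risk P(Y=1) = π·p₁ + (1−π)·p₀ = 0.452×0.732 + 0.548×0.189 = 0.43444.
Under exogeneity, PAF = [P(Y=1) − p₀] / P(Y=1).
PAF = (0.43444 − 0.189) / 0.43444 ≈ 0.5650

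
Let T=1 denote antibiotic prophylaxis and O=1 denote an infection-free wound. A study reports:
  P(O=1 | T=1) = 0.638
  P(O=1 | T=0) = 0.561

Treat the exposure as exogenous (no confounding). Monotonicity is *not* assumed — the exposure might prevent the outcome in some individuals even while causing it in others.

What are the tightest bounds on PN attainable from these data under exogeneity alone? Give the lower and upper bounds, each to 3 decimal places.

0.121 ≤ PN ≤ 0.688

Let p₁ = 0.638, p₀ = 0.561.
Under exogeneity alone the bounds on PN are max{0,(p₁−p₀)/p₁} ≤ PN ≤ min{1,(1−p₀)/p₁}.
  lower = (p₁ − p₀)/p₁ = 0.077 / 0.638 ≈ 0.1207
  upper = min{1, (1 − p₀)/p₁} = 0.439 / 0.638 ≈ 0.6881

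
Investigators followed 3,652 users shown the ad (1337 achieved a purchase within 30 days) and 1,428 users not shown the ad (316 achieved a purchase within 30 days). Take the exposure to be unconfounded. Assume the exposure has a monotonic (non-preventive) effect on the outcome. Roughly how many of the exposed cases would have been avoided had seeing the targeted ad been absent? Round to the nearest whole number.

about 529 cases

p₁ = P(outcome | exposed) = 1337/3652 = 0.3661
p₀ = P(outcome | unexposed) = 316/1428 = 0.22129
PN = (p₁ − p₀)/p₁ = (0.3661 − 0.22129) / 0.3661 ≈ 0.39555.
Attributable cases ≈ PN × (exposed cases) = 0.39555 × 1337 ≈ 528.85.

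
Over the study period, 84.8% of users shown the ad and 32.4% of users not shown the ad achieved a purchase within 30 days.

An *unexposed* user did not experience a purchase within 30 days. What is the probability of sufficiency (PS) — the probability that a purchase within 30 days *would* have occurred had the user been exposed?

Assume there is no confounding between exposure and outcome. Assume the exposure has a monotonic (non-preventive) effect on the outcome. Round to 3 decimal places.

PS ≈ 0.775

p₁ = 0.848, p₀ = 0.324.
Under exogeneity and monotonicity, PS = (p₁ − p₀) / (1 − p₀).
PS = (0.848 − 0.324) / (1 − 0.324) = 0.524 / 0.676 ≈ 0.7751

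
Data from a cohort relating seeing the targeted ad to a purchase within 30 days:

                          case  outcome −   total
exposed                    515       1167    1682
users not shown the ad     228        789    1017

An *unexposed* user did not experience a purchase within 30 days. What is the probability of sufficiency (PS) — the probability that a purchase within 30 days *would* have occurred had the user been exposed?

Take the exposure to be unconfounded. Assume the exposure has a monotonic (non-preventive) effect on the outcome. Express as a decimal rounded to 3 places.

PS ≈ 0.106

p₁ = P(outcome | exposed) = 515/1682 = 0.30618
p₀ = P(outcome | unexposed) = 228/1017 = 0.22419
Under exogeneity and monotonicity, PS = (p₁ − p₀) / (1 − p₀).
PS = (0.30618 − 0.22419) / (1 − 0.22419) = 0.081994 / 0.77581 ≈ 0.1057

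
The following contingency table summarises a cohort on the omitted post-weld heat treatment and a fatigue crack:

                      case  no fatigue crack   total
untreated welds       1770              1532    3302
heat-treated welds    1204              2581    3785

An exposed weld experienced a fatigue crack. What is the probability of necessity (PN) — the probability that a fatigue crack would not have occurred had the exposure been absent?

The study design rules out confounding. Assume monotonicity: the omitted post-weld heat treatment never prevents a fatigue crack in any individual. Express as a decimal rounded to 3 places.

p₁ = P(outcome | exposed) = 1770/3302 = 0.53604
p₀ = P(outcome | unexposed) = 1204/3785 = 0.3181
Under exogeneity and monotonicity, PN = (p₁ − p₀) / p₁.
PN = (0.53604 − 0.3181) / 0.53604 = 0.21794 / 0.53604 ≈ 0.4066

PN ≈ 0.407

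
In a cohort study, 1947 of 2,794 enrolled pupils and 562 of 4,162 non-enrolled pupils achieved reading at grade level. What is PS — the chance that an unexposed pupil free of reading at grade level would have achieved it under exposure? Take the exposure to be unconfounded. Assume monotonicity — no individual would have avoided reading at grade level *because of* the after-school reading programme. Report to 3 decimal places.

PS ≈ 0.650

p₁ = P(outcome | exposed) = 1947/2794 = 0.69685
p₀ = P(outcome | unexposed) = 562/4162 = 0.13503
Under exogeneity and monotonicity, PS = (p₁ − p₀) / (1 − p₀).
PS = (0.69685 − 0.13503) / (1 − 0.13503) = 0.56182 / 0.86497 ≈ 0.6495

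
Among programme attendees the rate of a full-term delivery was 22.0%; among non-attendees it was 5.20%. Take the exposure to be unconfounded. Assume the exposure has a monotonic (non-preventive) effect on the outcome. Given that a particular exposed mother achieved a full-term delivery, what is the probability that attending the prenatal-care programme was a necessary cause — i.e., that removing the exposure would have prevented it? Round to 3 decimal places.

PN ≈ 0.764

p₁ = 0.22, p₀ = 0.052.
Under exogeneity and monotonicity, PN = (p₁ − p₀) / p₁.
PN = (0.22 − 0.052) / 0.22 = 0.168 / 0.22 ≈ 0.7636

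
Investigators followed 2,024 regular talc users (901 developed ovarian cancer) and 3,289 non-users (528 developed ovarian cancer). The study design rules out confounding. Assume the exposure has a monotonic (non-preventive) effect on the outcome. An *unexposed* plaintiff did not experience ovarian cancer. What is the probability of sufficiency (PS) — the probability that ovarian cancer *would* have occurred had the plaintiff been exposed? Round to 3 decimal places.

p₁ = P(outcome | exposed) = 901/2024 = 0.44516
p₀ = P(outcome | unexposed) = 528/3289 = 0.16054
Under exogeneity and monotonicity, PS = (p₁ − p₀) / (1 − p₀).
PS = (0.44516 − 0.16054) / (1 − 0.16054) = 0.28462 / 0.83946 ≈ 0.3391

PS ≈ 0.339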